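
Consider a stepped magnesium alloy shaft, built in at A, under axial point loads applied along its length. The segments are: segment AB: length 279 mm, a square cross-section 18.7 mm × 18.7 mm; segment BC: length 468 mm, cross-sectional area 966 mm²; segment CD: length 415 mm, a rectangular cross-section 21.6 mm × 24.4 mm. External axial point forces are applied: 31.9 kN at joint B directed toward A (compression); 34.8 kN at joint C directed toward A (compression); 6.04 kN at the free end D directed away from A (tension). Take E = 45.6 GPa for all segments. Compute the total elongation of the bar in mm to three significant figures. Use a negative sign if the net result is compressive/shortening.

-1.26 mm

Internal axial forces (sectioning from the free end, tension +): N_CD = 6.04 kN, N_BC = -28.76 kN, N_AB = -60.66 kN.
A_AB = 349.7 mm².
A_CD = 527 mm².
δ_AB = -60660·279/(349.7·45600) = -1.061 mm
δ_BC = -28760·468/(966·45600) = -0.3056 mm
δ_CD = 6040·415/(527·45600) = 0.1043 mm
δ = Σδ_i = -1.263 mm.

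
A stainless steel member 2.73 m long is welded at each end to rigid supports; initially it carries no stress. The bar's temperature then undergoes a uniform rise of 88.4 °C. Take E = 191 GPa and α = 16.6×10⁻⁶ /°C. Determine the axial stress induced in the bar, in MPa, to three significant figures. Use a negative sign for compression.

Free thermal expansion αLΔT = 16.6e-6 · 2730 · 88.4 = 4.006 mm.
The walls impose strain ε = −(4.006)/2730 = -1.4674e-03; σ = Eε = 191000 · -1.4674e-03 = -280.3 MPa.

-280 MPa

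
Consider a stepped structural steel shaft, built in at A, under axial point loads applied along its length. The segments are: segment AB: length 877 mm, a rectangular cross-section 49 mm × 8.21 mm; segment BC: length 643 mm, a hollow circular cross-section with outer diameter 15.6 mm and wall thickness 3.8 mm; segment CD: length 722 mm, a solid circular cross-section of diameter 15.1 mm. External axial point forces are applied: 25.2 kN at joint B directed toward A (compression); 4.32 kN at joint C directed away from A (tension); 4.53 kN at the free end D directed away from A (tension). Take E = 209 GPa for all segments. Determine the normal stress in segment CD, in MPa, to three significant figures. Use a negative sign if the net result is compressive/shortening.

Internal axial forces (sectioning from the free end, tension +): N_CD = 4.53 kN, N_BC = 8.85 kN, N_AB = -16.35 kN.
A_CD = 179.1 mm².
σ_CD = N_CD/A_CD = 4530/179.1 = 25.3 MPa.

25.3 MPa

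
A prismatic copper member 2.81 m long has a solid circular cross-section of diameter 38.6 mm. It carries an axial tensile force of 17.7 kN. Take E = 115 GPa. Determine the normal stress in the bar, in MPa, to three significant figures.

15.1 MPa

A = 1170 mm².
σ = N/A = 17700/1170 = 15.13 MPa.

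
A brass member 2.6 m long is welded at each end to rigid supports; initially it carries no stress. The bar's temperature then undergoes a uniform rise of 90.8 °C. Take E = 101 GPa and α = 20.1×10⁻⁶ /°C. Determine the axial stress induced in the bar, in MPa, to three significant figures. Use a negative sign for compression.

-184 MPa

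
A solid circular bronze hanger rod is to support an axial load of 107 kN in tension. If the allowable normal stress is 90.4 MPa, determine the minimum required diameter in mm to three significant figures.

38.8 mm

Required area A ≥ P/σ_allow = 107000/90.4 = 1184 mm².
For a solid circular section, d ≥ √(4A/π) = 38.82 mm.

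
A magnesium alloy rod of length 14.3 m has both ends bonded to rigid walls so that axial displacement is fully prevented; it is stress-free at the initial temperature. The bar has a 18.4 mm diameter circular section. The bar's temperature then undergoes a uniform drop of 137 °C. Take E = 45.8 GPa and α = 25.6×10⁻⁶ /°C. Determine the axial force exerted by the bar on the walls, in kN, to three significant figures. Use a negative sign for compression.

42.7 kN

Free thermal expansion αLΔT = 25.6e-6 · 14300 · -137 = -50.15 mm.
The walls impose strain ε = −(-50.15)/14300 = 3.5072e-03; σ = Eε = 45800 · 3.5072e-03 = 160.6 MPa.
Wall reaction R = σ·A = 160.6·265.9 = 42710 N = 42.71 kN.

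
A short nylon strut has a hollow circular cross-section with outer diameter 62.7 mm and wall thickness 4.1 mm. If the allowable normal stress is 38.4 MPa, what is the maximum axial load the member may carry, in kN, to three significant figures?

29.0 kN

A = 754.8 mm².
P_max = σ_allow · A = 38.4 · 754.8 = 28980 N = 28.98 kN.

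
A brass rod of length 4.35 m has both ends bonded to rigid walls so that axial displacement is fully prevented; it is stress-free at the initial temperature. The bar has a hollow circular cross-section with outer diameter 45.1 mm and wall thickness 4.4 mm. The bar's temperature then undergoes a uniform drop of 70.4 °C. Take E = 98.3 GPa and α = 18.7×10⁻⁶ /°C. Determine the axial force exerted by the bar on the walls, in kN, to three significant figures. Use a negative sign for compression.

Free thermal expansion αLΔT = 18.7e-6 · 4350 · -70.4 = -5.727 mm.
The walls impose strain ε = −(-5.727)/4350 = 1.3165e-03; σ = Eε = 98300 · 1.3165e-03 = 129.4 MPa.
Wall reaction R = σ·A = 129.4·562.6 = 72810 N = 72.81 kN.

72.8 kN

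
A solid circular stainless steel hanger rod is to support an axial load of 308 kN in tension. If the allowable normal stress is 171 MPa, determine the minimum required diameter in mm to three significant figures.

47.9 mm

Required area A ≥ P/σ_allow = 308000/171 = 1801 mm².
For a solid circular section, d ≥ √(4A/π) = 47.89 mm.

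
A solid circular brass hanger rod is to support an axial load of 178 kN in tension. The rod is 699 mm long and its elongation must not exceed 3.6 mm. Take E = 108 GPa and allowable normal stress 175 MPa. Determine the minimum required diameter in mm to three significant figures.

Required area A ≥ P/σ_allow = 178000/175 = 1017 mm².
For a solid circular section, d ≥ √(4A/π) = 35.99 mm.
Elongation limit: A ≥ PL/(Eδ_allow) = 178000·699/(108000·3.6) = 320 mm² ⇒ d ≥ 20.19 mm.
The stress limit governs.

36.0 mm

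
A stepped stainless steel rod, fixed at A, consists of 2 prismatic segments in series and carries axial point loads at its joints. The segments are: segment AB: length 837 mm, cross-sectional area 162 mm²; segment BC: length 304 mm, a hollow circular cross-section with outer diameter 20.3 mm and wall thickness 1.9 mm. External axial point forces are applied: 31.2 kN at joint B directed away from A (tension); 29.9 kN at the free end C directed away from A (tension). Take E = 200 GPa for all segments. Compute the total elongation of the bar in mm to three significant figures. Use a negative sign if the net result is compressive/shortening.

1.99 mm

Internal axial forces (sectioning from the free end, tension +): N_BC = 29.9 kN, N_AB = 61.1 kN.
A_BC = 109.8 mm².
δ_AB = 61100·837/(162·200000) = 1.578 mm
δ_BC = 29900·304/(109.8·200000) = 0.4138 mm
δ = Σδ_i = 1.992 mm.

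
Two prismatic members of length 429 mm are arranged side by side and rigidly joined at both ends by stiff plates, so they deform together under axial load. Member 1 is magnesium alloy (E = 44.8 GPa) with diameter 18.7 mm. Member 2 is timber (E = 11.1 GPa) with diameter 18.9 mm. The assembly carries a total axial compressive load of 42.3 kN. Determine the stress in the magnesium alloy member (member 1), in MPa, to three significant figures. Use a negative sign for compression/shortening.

-123 MPa

A_1 = 274.6 mm².
A_2 = 280.6 mm².
Equal strain + equilibrium ⇒ each member carries load in proportion to AE: A₁E₁ = 12300000 N, A₂E₂ = 3114000 N, ΣAE = 15420000 N.
σ₁ = P·E₁/ΣAE = -42300·44800/15420000 = -122.9 MPa.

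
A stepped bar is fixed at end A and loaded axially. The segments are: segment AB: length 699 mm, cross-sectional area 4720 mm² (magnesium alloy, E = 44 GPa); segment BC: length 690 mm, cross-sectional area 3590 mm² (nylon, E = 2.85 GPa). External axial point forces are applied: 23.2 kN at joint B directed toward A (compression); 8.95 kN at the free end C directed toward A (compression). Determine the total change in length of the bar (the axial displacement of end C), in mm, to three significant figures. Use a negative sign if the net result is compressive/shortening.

-0.712 mm

Internal axial forces (sectioning from the free end, tension +): N_BC = -8.95 kN, N_AB = -32.15 kN.
δ_AB = -32150·699/(4720·44000) = -0.1082 mm
δ_BC = -8950·690/(3590·2850) = -0.6036 mm
δ = Σδ_i = -0.7118 mm.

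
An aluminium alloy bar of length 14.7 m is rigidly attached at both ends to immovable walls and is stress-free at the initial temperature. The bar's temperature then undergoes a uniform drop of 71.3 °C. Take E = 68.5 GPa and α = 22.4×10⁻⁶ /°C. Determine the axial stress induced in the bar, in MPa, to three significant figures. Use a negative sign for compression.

109 MPa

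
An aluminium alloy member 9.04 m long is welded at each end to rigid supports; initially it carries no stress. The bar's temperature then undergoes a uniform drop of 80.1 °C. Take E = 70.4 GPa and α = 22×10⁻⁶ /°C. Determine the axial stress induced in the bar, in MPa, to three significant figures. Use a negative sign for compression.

124 MPa

Free thermal expansion αLΔT = 22e-6 · 9040 · -80.1 = -15.93 mm.
The walls impose strain ε = −(-15.93)/9040 = 1.7622e-03; σ = Eε = 70400 · 1.7622e-03 = 124.1 MPa.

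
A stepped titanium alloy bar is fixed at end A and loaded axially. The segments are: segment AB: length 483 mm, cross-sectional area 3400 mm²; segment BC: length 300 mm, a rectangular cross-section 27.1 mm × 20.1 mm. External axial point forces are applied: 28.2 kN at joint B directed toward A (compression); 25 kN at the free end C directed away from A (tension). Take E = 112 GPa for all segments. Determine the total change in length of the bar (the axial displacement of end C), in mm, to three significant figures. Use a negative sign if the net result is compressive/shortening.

Internal axial forces (sectioning from the free end, tension +): N_BC = 25 kN, N_AB = -3.2 kN.
A_BC = 544.7 mm².
δ_AB = -3200·483/(3400·112000) = -0.004059 mm
δ_BC = 25000·300/(544.7·112000) = 0.1229 mm
δ = Σδ_i = 0.1189 mm.

0.119 mm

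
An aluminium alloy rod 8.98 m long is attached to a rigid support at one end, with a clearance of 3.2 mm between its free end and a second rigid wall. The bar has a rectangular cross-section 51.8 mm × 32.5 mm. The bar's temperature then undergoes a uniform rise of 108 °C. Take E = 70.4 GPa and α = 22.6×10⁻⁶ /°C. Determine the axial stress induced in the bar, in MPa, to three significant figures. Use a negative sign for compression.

Free thermal expansion αLΔT = 22.6e-6 · 8980 · 108 = 21.92 mm.
The walls engage after the gap closes; constrained expansion = 21.92 − 3.2 = 18.72 mm.
The walls impose strain ε = −(18.72)/8980 = -2.0845e-03; σ = Eε = 70400 · -2.0845e-03 = -146.7 MPa.

-147 MPa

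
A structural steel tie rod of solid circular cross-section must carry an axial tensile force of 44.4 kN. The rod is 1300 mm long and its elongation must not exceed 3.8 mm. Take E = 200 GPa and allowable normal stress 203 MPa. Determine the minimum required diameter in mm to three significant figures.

Required area A ≥ P/σ_allow = 44400/203 = 218.7 mm².
For a solid circular section, d ≥ √(4A/π) = 16.69 mm.
Elongation limit: A ≥ PL/(Eδ_allow) = 44400·1300/(200000·3.8) = 75.95 mm² ⇒ d ≥ 9.834 mm.
The stress limit governs.

16.7 mm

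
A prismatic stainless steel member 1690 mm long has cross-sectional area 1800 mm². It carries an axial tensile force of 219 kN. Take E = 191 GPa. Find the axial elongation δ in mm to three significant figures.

δ_mech = NL/(AE) = 219000·1690/(1800·191000) = 1.077 mm.

1.08 mm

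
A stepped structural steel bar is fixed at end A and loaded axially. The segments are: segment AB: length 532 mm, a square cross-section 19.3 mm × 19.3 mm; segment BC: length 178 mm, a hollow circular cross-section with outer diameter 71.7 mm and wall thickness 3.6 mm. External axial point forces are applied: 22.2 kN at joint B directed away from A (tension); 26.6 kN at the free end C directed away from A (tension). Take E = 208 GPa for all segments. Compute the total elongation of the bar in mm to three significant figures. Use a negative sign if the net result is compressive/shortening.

Internal axial forces (sectioning from the free end, tension +): N_BC = 26.6 kN, N_AB = 48.8 kN.
A_AB = 372.5 mm².
A_BC = 770.2 mm².
δ_AB = 48800·532/(372.5·208000) = 0.3351 mm
δ_BC = 26600·178/(770.2·208000) = 0.02956 mm
δ = Σδ_i = 0.3646 mm.

0.365 mm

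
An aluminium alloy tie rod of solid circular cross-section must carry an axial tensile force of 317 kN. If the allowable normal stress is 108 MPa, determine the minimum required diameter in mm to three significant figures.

Required area A ≥ P/σ_allow = 317000/108 = 2935 mm².
For a solid circular section, d ≥ √(4A/π) = 61.13 mm.

61.1 mm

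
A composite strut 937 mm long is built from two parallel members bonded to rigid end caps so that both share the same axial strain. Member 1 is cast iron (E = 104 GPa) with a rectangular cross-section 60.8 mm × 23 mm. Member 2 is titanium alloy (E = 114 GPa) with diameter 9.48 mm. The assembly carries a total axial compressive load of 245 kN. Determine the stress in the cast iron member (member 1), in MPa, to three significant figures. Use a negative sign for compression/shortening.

A_1 = 1398 mm².
A_2 = 70.58 mm².
Equal strain + equilibrium ⇒ each member carries load in proportion to AE: A₁E₁ = 145400000 N, A₂E₂ = 8047000 N, ΣAE = 153500000 N.
σ₁ = P·E₁/ΣAE = -245000·104000/153500000 = -166 MPa.

-166 MPa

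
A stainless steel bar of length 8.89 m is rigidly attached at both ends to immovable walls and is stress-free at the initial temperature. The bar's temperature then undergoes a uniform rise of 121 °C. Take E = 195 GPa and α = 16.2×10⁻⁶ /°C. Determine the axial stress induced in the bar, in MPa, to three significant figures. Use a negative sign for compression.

-382 MPa

Free thermal expansion αLΔT = 16.2e-6 · 8890 · 121 = 17.43 mm.
The walls impose strain ε = −(17.43)/8890 = -1.9602e-03; σ = Eε = 195000 · -1.9602e-03 = -382.2 MPa.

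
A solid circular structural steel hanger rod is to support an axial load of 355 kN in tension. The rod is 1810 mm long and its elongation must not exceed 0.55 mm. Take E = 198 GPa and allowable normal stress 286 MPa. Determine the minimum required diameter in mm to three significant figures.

Required area A ≥ P/σ_allow = 355000/286 = 1241 mm².
For a solid circular section, d ≥ √(4A/π) = 39.75 mm.
Elongation limit: A ≥ PL/(Eδ_allow) = 355000·1810/(198000·0.55) = 5900 mm² ⇒ d ≥ 86.68 mm.
The elongation limit governs.

86.7 mm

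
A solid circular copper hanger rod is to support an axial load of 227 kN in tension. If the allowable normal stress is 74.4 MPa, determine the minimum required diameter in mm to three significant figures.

62.3 mm

Required area A ≥ P/σ_allow = 227000/74.4 = 3051 mm².
For a solid circular section, d ≥ √(4A/π) = 62.33 mm.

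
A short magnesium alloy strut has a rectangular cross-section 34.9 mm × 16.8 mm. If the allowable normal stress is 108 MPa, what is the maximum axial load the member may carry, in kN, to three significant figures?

63.3 kN

A = 586.3 mm².
P_max = σ_allow · A = 108 · 586.3 = 63320 N = 63.32 kN.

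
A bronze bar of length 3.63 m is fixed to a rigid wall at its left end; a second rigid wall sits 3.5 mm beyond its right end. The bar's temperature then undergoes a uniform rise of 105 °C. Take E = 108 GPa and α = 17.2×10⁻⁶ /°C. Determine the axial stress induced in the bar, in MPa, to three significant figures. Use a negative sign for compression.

-90.9 MPa

Free thermal expansion αLΔT = 17.2e-6 · 3630 · 105 = 6.556 mm.
The walls engage after the gap closes; constrained expansion = 6.556 − 3.5 = 3.056 mm.
The walls impose strain ε = −(3.056)/3630 = -8.4181e-04; σ = Eε = 108000 · -8.4181e-04 = -90.92 MPa.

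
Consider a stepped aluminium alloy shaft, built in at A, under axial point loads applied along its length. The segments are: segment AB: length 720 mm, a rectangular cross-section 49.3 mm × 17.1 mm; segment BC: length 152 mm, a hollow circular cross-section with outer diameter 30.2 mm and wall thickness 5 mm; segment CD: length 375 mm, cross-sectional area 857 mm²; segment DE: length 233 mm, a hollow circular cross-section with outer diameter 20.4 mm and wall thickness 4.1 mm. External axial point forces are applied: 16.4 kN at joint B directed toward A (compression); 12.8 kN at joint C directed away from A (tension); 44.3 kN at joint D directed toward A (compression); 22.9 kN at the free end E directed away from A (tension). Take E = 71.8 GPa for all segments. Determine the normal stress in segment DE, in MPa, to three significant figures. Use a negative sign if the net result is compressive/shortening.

109 MPa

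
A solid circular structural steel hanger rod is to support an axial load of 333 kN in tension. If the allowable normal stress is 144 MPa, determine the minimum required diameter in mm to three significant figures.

54.3 mm

Required area A ≥ P/σ_allow = 333000/144 = 2312 mm².
For a solid circular section, d ≥ √(4A/π) = 54.26 mm.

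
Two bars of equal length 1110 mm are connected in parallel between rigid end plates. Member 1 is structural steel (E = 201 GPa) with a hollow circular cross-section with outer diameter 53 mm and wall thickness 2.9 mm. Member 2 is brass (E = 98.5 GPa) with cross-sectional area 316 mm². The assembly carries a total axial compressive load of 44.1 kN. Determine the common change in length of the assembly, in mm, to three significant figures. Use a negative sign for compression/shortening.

A_1 = 456.4 mm².
Equal strain + equilibrium ⇒ each member carries load in proportion to AE: A₁E₁ = 91740000 N, A₂E₂ = 31130000 N, ΣAE = 122900000 N.
δ = PL/ΣAE = -44100·1110/122900000 = -0.3984 mm.

-0.398 mm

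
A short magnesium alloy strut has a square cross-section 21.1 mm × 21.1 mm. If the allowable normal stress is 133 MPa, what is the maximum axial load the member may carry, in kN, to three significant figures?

A = 445.2 mm².
P_max = σ_allow · A = 133 · 445.2 = 59210 N = 59.21 kN.

59.2 kN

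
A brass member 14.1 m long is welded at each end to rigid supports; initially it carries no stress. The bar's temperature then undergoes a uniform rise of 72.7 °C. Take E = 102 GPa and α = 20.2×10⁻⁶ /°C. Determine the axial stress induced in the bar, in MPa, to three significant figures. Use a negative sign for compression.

-150 MPa

Free thermal expansion αLΔT = 20.2e-6 · 14100 · 72.7 = 20.71 mm.
The walls impose strain ε = −(20.71)/14100 = -1.4685e-03; σ = Eε = 102000 · -1.4685e-03 = -149.8 MPa.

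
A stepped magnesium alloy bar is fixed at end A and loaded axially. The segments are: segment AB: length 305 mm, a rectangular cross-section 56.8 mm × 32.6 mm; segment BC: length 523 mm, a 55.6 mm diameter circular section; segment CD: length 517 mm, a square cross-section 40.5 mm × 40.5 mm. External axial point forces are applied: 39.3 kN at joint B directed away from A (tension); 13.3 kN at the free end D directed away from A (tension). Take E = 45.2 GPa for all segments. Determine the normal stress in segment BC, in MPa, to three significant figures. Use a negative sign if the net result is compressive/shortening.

5.48 MPa

Internal axial forces (sectioning from the free end, tension +): N_CD = 13.3 kN, N_BC = 13.3 kN, N_AB = 52.6 kN.
A_BC = 2428 mm².
σ_BC = N_BC/A_BC = 13300/2428 = 5.478 MPa.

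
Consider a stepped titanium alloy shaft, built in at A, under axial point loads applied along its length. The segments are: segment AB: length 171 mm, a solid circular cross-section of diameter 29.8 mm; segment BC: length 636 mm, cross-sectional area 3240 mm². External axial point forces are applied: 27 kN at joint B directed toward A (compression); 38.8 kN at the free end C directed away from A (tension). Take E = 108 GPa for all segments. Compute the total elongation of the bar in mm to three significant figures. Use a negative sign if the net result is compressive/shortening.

Internal axial forces (sectioning from the free end, tension +): N_BC = 38.8 kN, N_AB = 11.8 kN.
A_AB = 697.5 mm².
δ_AB = 11800·171/(697.5·108000) = 0.02679 mm
δ_BC = 38800·636/(3240·108000) = 0.07052 mm
δ = Σδ_i = 0.09731 mm.

0.0973 mm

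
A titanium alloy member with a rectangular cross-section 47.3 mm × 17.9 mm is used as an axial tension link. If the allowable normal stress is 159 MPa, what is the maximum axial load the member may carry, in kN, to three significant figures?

135 kN

A = 846.7 mm².
P_max = σ_allow · A = 159 · 846.7 = 134600 N = 134.6 kN.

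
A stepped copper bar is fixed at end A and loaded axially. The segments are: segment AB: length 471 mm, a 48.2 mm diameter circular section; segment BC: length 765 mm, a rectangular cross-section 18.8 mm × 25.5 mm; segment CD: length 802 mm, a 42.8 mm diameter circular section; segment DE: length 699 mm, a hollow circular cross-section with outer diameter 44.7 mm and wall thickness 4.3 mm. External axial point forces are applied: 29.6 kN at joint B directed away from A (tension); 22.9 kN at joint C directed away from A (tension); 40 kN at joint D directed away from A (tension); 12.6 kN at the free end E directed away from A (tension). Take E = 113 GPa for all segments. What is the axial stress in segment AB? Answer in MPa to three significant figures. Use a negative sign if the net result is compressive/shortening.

Internal axial forces (sectioning from the free end, tension +): N_DE = 12.6 kN, N_CD = 52.6 kN, N_BC = 75.5 kN, N_AB = 105.1 kN.
A_AB = 1825 mm².
σ_AB = N_AB/A_AB = 105100/1825 = 57.6 MPa.

57.6 MPa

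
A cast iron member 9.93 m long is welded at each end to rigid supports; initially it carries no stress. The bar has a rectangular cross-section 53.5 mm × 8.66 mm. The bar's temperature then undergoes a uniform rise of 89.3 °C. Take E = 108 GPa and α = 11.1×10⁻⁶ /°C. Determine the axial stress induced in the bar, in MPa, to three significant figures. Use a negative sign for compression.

-107 MPa

Free thermal expansion αLΔT = 11.1e-6 · 9930 · 89.3 = 9.843 mm.
The walls impose strain ε = −(9.843)/9930 = -9.9123e-04; σ = Eε = 108000 · -9.9123e-04 = -107.1 MPa.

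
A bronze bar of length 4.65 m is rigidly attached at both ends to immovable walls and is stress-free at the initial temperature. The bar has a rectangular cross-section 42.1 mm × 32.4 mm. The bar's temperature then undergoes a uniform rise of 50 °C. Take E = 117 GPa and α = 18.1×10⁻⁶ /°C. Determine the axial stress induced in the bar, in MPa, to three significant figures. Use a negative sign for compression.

Free thermal expansion αLΔT = 18.1e-6 · 4650 · 50 = 4.208 mm.
The walls impose strain ε = −(4.208)/4650 = -9.0500e-04; σ = Eε = 117000 · -9.0500e-04 = -105.9 MPa.

-106 MPa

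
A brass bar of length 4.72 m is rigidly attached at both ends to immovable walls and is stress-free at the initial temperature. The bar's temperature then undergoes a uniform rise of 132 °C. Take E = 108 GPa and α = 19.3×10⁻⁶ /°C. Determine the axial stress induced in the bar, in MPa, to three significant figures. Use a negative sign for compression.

-275 MPa

Free thermal expansion αLΔT = 19.3e-6 · 4720 · 132 = 12.02 mm.
The walls impose strain ε = −(12.02)/4720 = -2.5476e-03; σ = Eε = 108000 · -2.5476e-03 = -275.1 MPa.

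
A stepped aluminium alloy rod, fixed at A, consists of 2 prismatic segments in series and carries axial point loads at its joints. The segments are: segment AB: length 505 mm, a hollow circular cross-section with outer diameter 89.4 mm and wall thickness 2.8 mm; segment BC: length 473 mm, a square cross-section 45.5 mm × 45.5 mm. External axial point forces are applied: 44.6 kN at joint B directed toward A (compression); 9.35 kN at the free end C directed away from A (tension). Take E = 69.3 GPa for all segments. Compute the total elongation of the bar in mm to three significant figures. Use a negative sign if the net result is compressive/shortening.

Internal axial forces (sectioning from the free end, tension +): N_BC = 9.35 kN, N_AB = -35.25 kN.
A_AB = 761.8 mm².
A_BC = 2070 mm².
δ_AB = -35250·505/(761.8·69300) = -0.3372 mm
δ_BC = 9350·473/(2070·69300) = 0.03083 mm
δ = Σδ_i = -0.3064 mm.

-0.306 mm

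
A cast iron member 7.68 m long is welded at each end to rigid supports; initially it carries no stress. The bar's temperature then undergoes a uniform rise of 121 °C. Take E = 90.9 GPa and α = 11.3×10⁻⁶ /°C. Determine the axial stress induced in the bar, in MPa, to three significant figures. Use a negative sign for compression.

-124 MPa

Free thermal expansion αLΔT = 11.3e-6 · 7680 · 121 = 10.5 mm.
The walls impose strain ε = −(10.5)/7680 = -1.3673e-03; σ = Eε = 90900 · -1.3673e-03 = -124.3 MPa.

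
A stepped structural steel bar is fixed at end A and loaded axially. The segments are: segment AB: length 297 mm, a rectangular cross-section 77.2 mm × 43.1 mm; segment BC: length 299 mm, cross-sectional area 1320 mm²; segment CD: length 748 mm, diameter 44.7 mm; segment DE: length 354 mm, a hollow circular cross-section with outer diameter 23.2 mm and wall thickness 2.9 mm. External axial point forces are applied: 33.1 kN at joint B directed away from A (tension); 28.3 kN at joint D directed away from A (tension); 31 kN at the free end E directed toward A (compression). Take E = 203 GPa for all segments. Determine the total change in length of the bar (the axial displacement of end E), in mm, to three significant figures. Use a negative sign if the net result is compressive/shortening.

-0.288 mm

Internal axial forces (sectioning from the free end, tension +): N_DE = -31 kN, N_CD = -2.7 kN, N_BC = -2.7 kN, N_AB = 30.4 kN.
A_AB = 3327 mm².
A_CD = 1569 mm².
A_DE = 184.9 mm².
δ_AB = 30400·297/(3327·203000) = 0.01337 mm
δ_BC = -2700·299/(1320·203000) = -0.003013 mm
δ_CD = -2700·748/(1569·203000) = -0.00634 mm
δ_DE = -31000·354/(184.9·203000) = -0.2923 mm
δ = Σδ_i = -0.2883 mm.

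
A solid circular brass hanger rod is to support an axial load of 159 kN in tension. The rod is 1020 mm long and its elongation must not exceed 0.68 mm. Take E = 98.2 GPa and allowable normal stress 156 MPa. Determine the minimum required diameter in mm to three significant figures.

55.6 mm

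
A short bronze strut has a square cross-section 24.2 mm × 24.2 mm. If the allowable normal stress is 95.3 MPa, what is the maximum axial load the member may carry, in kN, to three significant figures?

A = 585.6 mm².
P_max = σ_allow · A = 95.3 · 585.6 = 55810 N = 55.81 kN.

55.8 kN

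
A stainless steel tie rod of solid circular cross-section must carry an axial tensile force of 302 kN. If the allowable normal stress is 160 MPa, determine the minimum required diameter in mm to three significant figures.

49.0 mm

Required area A ≥ P/σ_allow = 302000/160 = 1888 mm².
For a solid circular section, d ≥ √(4A/π) = 49.02 mm.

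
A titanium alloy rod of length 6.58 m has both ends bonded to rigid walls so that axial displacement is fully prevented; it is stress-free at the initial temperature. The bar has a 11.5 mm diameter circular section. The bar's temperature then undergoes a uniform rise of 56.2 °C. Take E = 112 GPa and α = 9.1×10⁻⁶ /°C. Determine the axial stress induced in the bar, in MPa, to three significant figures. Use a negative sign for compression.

Free thermal expansion αLΔT = 9.1e-6 · 6580 · 56.2 = 3.365 mm.
The walls impose strain ε = −(3.365)/6580 = -5.1142e-04; σ = Eε = 112000 · -5.1142e-04 = -57.28 MPa.

-57.3 MPa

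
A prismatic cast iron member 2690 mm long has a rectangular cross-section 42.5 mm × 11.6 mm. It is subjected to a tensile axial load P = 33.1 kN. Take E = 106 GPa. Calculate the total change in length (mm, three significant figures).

1.70 mm

A = 493 mm².
δ_mech = NL/(AE) = 33100·2690/(493·106000) = 1.704 mm.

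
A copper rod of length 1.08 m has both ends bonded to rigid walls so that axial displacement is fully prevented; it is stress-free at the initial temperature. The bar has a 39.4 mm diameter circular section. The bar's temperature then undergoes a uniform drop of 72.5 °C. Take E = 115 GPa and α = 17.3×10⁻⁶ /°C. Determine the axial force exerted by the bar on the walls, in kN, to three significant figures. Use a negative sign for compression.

Free thermal expansion αLΔT = 17.3e-6 · 1080 · -72.5 = -1.355 mm.
The walls impose strain ε = −(-1.355)/1080 = 1.2542e-03; σ = Eε = 115000 · 1.2542e-03 = 144.2 MPa.
Wall reaction R = σ·A = 144.2·1219 = 175900 N = 175.9 kN.

176 kN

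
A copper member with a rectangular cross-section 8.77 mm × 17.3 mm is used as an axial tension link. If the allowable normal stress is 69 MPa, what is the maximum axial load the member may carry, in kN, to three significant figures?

10.5 kN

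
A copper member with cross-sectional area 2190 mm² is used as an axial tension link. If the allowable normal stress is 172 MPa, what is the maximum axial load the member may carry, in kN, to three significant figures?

377 kN

P_max = σ_allow · A = 172 · 2190 = 376700 N = 376.7 kN.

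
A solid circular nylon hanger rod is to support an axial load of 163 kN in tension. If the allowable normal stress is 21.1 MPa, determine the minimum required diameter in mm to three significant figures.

Required area A ≥ P/σ_allow = 163000/21.1 = 7725 mm².
For a solid circular section, d ≥ √(4A/π) = 99.18 mm.

99.2 mm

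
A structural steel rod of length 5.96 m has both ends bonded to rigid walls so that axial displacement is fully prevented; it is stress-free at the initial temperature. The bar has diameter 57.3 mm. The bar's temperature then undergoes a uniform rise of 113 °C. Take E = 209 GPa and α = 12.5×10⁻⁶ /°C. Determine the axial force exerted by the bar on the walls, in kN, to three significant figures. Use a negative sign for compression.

-761 kN

Free thermal expansion αLΔT = 12.5e-6 · 5960 · 113 = 8.418 mm.
The walls impose strain ε = −(8.418)/5960 = -1.4125e-03; σ = Eε = 209000 · -1.4125e-03 = -295.2 MPa.
Wall reaction R = σ·A = -295.2·2579 = -761300 N = -761.3 kN.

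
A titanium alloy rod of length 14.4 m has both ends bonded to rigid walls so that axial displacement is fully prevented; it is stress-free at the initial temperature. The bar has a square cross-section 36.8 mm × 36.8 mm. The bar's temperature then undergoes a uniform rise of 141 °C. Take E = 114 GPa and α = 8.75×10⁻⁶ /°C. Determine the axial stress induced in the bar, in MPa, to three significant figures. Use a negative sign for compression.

Free thermal expansion αLΔT = 8.75e-6 · 14400 · 141 = 17.77 mm.
The walls impose strain ε = −(17.77)/14400 = -1.2337e-03; σ = Eε = 114000 · -1.2337e-03 = -140.6 MPa.

-141 MPa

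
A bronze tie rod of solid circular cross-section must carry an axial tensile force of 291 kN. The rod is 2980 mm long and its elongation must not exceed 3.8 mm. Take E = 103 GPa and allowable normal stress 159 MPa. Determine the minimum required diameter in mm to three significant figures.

Required area A ≥ P/σ_allow = 291000/159 = 1830 mm².
For a solid circular section, d ≥ √(4A/π) = 48.27 mm.
Elongation limit: A ≥ PL/(Eδ_allow) = 291000·2980/(103000·3.8) = 2216 mm² ⇒ d ≥ 53.11 mm.
The elongation limit governs.

53.1 mm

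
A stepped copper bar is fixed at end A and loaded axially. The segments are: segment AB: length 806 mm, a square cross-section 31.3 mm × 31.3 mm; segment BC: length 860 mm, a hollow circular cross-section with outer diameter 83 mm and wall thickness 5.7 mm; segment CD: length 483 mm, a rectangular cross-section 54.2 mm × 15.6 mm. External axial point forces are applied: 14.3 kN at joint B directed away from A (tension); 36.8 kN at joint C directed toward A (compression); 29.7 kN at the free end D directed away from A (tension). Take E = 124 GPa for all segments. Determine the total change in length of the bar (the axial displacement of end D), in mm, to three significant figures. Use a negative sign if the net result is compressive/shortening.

0.149 mm

Internal axial forces (sectioning from the free end, tension +): N_CD = 29.7 kN, N_BC = -7.1 kN, N_AB = 7.2 kN.
A_AB = 979.7 mm².
A_BC = 1384 mm².
A_CD = 845.5 mm².
δ_AB = 7200·806/(979.7·124000) = 0.04777 mm
δ_BC = -7100·860/(1384·124000) = -0.03557 mm
δ_CD = 29700·483/(845.5·124000) = 0.1368 mm
δ = Σδ_i = 0.149 mm.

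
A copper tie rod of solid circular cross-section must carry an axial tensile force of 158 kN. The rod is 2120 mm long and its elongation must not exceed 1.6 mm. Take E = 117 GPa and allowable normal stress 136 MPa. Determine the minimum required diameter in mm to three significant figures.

Required area A ≥ P/σ_allow = 158000/136 = 1162 mm².
For a solid circular section, d ≥ √(4A/π) = 38.46 mm.
Elongation limit: A ≥ PL/(Eδ_allow) = 158000·2120/(117000·1.6) = 1789 mm² ⇒ d ≥ 47.73 mm.
The elongation limit governs.

47.7 mm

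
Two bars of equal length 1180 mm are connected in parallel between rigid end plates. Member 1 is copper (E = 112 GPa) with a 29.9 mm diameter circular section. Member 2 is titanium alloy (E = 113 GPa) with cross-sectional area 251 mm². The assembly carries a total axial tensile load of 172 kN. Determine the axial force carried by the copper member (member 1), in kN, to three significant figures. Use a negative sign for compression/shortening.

126 kN

A_1 = 702.2 mm².
Equal strain + equilibrium ⇒ each member carries load in proportion to AE: A₁E₁ = 78640000 N, A₂E₂ = 28360000 N, ΣAE = 107000000 N.
F₁ = P·A₁E₁/ΣAE = 172000·78640000/107000000 = 126400 N.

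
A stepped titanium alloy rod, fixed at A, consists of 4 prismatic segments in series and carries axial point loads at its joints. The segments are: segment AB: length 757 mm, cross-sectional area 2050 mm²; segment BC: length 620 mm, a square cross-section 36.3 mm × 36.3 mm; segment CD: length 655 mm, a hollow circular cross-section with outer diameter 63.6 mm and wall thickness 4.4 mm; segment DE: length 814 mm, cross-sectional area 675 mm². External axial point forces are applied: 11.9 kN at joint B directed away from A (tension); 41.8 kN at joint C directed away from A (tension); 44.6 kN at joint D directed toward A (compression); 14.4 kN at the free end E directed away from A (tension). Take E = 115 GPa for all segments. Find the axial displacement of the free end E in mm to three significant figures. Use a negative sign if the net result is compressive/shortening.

0.0637 mm

Internal axial forces (sectioning from the free end, tension +): N_DE = 14.4 kN, N_CD = -30.2 kN, N_BC = 11.6 kN, N_AB = 23.5 kN.
A_BC = 1318 mm².
A_CD = 818.3 mm².
δ_AB = 23500·757/(2050·115000) = 0.07546 mm
δ_BC = 11600·620/(1318·115000) = 0.04746 mm
δ_CD = -30200·655/(818.3·115000) = -0.2102 mm
δ_DE = 14400·814/(675·115000) = 0.151 mm
δ = Σδ_i = 0.06373 mm.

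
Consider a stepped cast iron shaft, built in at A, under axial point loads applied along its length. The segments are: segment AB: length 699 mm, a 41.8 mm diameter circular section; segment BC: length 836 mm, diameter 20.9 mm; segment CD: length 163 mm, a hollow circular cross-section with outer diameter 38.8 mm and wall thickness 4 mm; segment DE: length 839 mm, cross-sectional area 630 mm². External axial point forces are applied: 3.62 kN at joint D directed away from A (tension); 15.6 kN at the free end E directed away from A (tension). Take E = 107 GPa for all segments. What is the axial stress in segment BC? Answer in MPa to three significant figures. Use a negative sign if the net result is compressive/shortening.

56.0 MPa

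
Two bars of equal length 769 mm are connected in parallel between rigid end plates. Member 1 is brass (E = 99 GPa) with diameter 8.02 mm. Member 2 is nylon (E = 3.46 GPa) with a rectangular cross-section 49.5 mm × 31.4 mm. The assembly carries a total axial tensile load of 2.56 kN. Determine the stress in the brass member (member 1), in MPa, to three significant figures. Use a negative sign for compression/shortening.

24.4 MPa

A_1 = 50.52 mm².
A_2 = 1554 mm².
Equal strain + equilibrium ⇒ each member carries load in proportion to AE: A₁E₁ = 5001000 N, A₂E₂ = 5378000 N, ΣAE = 10380000 N.
σ₁ = P·E₁/ΣAE = 2560·99000/10380000 = 24.42 MPa.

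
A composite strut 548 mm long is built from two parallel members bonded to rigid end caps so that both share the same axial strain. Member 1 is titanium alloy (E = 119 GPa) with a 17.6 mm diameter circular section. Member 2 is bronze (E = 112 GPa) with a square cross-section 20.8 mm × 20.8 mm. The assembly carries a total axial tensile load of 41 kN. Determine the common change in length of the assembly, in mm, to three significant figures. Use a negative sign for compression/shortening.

A_1 = 243.3 mm².
A_2 = 432.6 mm².
Equal strain + equilibrium ⇒ each member carries load in proportion to AE: A₁E₁ = 28950000 N, A₂E₂ = 48460000 N, ΣAE = 77410000 N.
δ = PL/ΣAE = 41000·548/77410000 = 0.2903 mm.

0.290 mm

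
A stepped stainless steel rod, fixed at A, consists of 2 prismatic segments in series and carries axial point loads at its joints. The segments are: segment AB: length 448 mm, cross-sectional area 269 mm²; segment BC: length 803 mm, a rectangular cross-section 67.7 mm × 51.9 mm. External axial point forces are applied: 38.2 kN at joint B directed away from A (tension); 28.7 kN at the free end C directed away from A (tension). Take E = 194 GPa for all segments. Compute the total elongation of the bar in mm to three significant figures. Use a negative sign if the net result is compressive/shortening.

0.608 mm

Internal axial forces (sectioning from the free end, tension +): N_BC = 28.7 kN, N_AB = 66.9 kN.
A_BC = 3514 mm².
δ_AB = 66900·448/(269·194000) = 0.5743 mm
δ_BC = 28700·803/(3514·194000) = 0.03381 mm
δ = Σδ_i = 0.6081 mm.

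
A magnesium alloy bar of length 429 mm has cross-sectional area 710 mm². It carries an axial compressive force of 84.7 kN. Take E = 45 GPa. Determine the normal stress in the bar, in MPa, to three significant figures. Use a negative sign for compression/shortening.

-119 MPa

σ = N/A = -84700/710 = -119.3 MPa.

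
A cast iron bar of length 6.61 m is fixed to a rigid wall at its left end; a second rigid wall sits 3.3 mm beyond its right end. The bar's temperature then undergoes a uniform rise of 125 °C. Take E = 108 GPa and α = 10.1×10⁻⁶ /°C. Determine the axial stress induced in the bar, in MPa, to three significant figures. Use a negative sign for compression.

-82.4 MPa

Free thermal expansion αLΔT = 10.1e-6 · 6610 · 125 = 8.345 mm.
The walls engage after the gap closes; constrained expansion = 8.345 − 3.3 = 5.045 mm.
The walls impose strain ε = −(5.045)/6610 = -7.6326e-04; σ = Eε = 108000 · -7.6326e-04 = -82.43 MPa.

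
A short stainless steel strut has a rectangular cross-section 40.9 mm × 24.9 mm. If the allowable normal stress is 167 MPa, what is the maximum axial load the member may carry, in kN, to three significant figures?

170 kN

A = 1018 mm².
P_max = σ_allow · A = 167 · 1018 = 170100 N = 170.1 kN.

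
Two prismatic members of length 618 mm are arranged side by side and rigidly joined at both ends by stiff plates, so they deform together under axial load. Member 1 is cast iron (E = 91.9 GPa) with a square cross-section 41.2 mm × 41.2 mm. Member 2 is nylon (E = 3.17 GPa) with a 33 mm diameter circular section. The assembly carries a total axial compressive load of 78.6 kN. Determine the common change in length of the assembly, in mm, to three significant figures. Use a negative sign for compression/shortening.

A_1 = 1697 mm².
A_2 = 855.3 mm².
Equal strain + equilibrium ⇒ each member carries load in proportion to AE: A₁E₁ = 156000000 N, A₂E₂ = 2711000 N, ΣAE = 158700000 N.
δ = PL/ΣAE = -78600·618/158700000 = -0.3061 mm.

-0.306 mm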